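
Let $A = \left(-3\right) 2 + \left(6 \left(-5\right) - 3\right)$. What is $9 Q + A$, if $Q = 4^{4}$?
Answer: $2265$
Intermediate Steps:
$Q = 256$
$A = -39$ ($A = -6 - 33 = -39$)
$9 Q + A = 9 \cdot 256 - 39 = 2304 - 39 = 2265$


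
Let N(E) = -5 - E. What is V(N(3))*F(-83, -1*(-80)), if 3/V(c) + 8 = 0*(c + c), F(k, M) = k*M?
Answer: 2490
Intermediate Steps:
F(k, M) = M*k
V(c) = -3/8 (V(c) = 3/(-8 + 0*(c + c)) = 3/(-8 + 0*(2*c)) = 3/(-8 + 0) = 3/(-8) = 3*(-⅛) = -3/8)
V(N(3))*F(-83, -1*(-80)) = -3*(-1*(-80))*(-83)/8 = -30*(-83) = -3/8*(-6640) = 2490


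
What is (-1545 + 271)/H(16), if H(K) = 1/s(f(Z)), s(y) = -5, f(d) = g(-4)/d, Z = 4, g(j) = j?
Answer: 6370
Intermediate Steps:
f(d) = -4/d
H(K) = -⅕ (H(K) = 1/(-5) = -⅕)
(-1545 + 271)/H(16) = (-1545 + 271)/(-⅕) = -1274*(-5) = 6370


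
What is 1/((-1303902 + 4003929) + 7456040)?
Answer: 1/10156067 ≈ 9.8463e-8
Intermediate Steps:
1/((-1303902 + 4003929) + 7456040) = 1/(2700027 + 7456040) = 1/10156067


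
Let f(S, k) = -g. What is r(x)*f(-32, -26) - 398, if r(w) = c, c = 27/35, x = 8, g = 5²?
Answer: -2921/7 ≈ -417.29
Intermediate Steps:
g = 25
c = 27/35 (c = 27*(1/35) = 27/35 ≈ 0.77143)
r(w) = 27/35
f(S, k) = -25 (f(S, k) = -1*25 = -25)
r(x)*f(-32, -26) - 398 = (27/35)*(-25) - 398 = -135/7 - 398 = -2921/7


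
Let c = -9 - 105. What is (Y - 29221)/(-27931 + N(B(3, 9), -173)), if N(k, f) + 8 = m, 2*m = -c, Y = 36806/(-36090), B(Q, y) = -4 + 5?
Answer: 263655674/251565345 ≈ 1.0481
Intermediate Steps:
c = -114
B(Q, y) = 1
Y = -18403/18045 (Y = 36806*(-1/36090) = -18403/18045 ≈ -1.0198)
m = 57 (m = (-1*(-114))/2 = (½)*114 = 57)
N(k, f) = 49 (N(k, f) = -8 + 57 = 49)
(Y - 29221)/(-27931 + N(B(3, 9), -173)) = (-18403/18045 - 29221)/(-27931 + 49) = -527311348/18045/(-27882) = -527311348/18045*(-1/27882) = 263655674/251565345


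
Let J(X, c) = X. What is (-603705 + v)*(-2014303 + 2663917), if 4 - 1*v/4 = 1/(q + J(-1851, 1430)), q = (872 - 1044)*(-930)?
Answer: -2952608975424070/7529 ≈ -3.9216e+11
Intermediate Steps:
q = 159960 (q = -172*(-930) = 159960)
v = 2529740/158109 (v = 16 - 4/(159960 - 1851) = 16 - 4/158109 = 2529740/158109 ≈ 16.000)
(-603705 + v)*(-2014303 + 2663917) = (-603705 + 2529740/158109)*(-2014303 + 2663917) = -95448664105/158109*649614 = -2952608975424070/7529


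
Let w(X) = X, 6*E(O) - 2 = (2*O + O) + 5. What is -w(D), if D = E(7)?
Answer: -14/3 ≈ -4.6667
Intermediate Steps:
E(O) = 7/6 + O/2 (E(O) = ⅓ + ((2*O + O) + 5)/6 = ⅓ + (3*O + 5)/6 = ⅓ + (5 + 3*O)/6 = ⅓ + (⅚ + O/2) = 7/6 + O/2)
D = 14/3 (D = 7/6 + (½)*7 = 7/6 + 7/2 = 14/3 ≈ 4.6667)
-w(D) = -1*14/3 = -14/3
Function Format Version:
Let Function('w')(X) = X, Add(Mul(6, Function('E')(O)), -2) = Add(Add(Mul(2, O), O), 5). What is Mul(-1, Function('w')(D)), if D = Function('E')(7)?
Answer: Rational(-14, 3) ≈ -4.6667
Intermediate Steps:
Function('E')(O) = Add(Rational(7, 6), Mul(Rational(1, 2), O)) (Function('E')(O) = Add(Rational(1, 3), Mul(Rational(1, 6), Add(Add(Mul(2, O), O), 5))) = Add(Rational(1, 3), Mul(Rational(1, 6), Add(Mul(3, O), 5))) = Add(Rational(1, 3), Mul(Rational(1, 6), Add(5, Mul(3, O)))) = Add(Rational(1, 3), Add(Rational(5, 6), Mul(Rational(1, 2), O))) = Add(Rational(7, 6), Mul(Rational(1, 2), O)))
D = Rational(14, 3) (D = Add(Rational(7, 6), Mul(Rational(1, 2), 7)) = Add(Rational(7, 6), Rational(7, 2)) = Rational(14, 3) ≈ 4.6667)
Mul(-1, Function('w')(D)) = Mul(-1, Rational(14, 3)) = Rational(-14, 3)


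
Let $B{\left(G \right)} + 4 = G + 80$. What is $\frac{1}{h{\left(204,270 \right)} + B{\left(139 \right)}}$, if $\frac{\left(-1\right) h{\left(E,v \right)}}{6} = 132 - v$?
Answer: $\frac{1}{1043} \approx 0.00095877$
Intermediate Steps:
$B{\left(G \right)} = 76 + G$ ($B{\left(G \right)} = -4 + \left(G + 80\right) = -4 + \left(80 + G\right) = 76 + G$)
$h{\left(E,v \right)} = -792 + 6 v$ ($h{\left(E,v \right)} = - 6 \left(132 - v\right) = -792 + 6 v$)
$\frac{1}{h{\left(204,270 \right)} + B{\left(139 \right)}} = \frac{1}{\left(-792 + 6 \cdot 270\right) + \left(76 + 139\right)} = \frac{1}{\left(-792 + 1620\right) + 215} = \frac{1}{828 + 215} = \frac{1}{1043}$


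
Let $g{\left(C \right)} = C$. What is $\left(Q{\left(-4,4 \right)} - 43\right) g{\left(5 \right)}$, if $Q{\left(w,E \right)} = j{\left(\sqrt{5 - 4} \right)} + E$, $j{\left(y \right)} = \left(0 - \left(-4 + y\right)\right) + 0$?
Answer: $-180$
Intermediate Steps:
$j{\left(y \right)} = 4 - y$ ($j{\left(y \right)} = \left(4 - y\right) + 0 = 4 - y$)
$Q{\left(w,E \right)} = 3 + E$ ($Q{\left(w,E \right)} = \left(4 - \sqrt{5 - 4}\right) + E = \left(4 - \sqrt{1}\right) + E = \left(4 - 1\right) + E = 3 + E$)
$\left(Q{\left(-4,4 \right)} - 43\right) g{\left(5 \right)} = \left(\left(3 + 4\right) - 43\right) 5 = \left(7 - 43\right) 5 = \left(-36\right) 5 = -180$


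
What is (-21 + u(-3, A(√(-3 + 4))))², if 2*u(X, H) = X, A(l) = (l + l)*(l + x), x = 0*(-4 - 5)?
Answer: 2025/4 ≈ 506.25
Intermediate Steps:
x = 0 (x = 0*(-9) = 0)
A(l) = 2*l² (A(l) = (l + l)*(l + 0) = (2*l)*l = 2*l²)
u(X, H) = X/2
(-21 + u(-3, A(√(-3 + 4))))² = (-21 + (½)*(-3))² = (-21 - 3/2)² = (-45/2)² = 2025/4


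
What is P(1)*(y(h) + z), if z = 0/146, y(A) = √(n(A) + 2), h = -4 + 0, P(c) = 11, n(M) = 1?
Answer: 11*√3 ≈ 19.053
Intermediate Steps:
h = -4
y(A) = √3 (y(A) = √(1 + 2) = √3)
z = 0 (z = 0*(1/146) = 0)
P(1)*(y(h) + z) = 11*(√3 + 0) = 11*√3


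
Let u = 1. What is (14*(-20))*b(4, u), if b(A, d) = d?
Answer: -280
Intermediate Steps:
(14*(-20))*b(4, u) = (14*(-20))*1 = -280*1 = -280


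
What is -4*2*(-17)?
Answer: 136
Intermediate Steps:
-4*2*(-17) = -8*(-17) = 136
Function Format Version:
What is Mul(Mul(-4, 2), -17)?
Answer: 136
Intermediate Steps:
Mul(Mul(-4, 2), -17) = Mul(-8, -17) = 136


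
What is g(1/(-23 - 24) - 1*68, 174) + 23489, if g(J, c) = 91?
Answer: 23580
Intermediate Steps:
g(1/(-23 - 24) - 1*68, 174) + 23489 = 91 + 23489 = 23580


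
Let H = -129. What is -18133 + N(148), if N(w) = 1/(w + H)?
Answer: -344526/19 ≈ -18133.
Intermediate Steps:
N(w) = 1/(-129 + w) (N(w) = 1/(w - 129) = 1/(-129 + w))
-18133 + N(148) = -18133 + 1/(-129 + 148) = -18133 + 1/19 = -344526/19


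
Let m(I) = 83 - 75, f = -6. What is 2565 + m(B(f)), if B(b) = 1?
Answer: 2573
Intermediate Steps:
m(I) = 8
2565 + m(B(f)) = 2565 + 8 = 2573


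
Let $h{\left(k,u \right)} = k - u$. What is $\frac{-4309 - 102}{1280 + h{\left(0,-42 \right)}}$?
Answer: $- \frac{4411}{1322} \approx -3.3366$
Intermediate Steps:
$\frac{-4309 - 102}{1280 + h{\left(0,-42 \right)}} = \frac{-4309 - 102}{1280 + \left(0 - -42\right)} = - \frac{4411}{1280 + \left(0 + 42\right)} = - \frac{4411}{1280 + 42} = - \frac{4411}{1322}$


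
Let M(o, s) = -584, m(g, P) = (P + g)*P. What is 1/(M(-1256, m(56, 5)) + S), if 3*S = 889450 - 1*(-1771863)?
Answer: 3/2659561 ≈ 1.1280e-6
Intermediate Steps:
m(g, P) = P*(P + g)
S = 2661313/3 (S = (889450 - 1*(-1771863))/3 = (889450 + 1771863)/3 = (⅓)*2661313 = 2661313/3 ≈ 8.8710e+5)
1/(M(-1256, m(56, 5)) + S) = 1/(-584 + 2661313/3) = 1/(2659561/3) = 3/2659561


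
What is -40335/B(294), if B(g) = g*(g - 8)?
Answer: -13445/28028 ≈ -0.47970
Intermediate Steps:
B(g) = g*(-8 + g)
-40335/B(294) = -40335*1/(294*(-8 + 294)) = -40335/(294*286) = -40335/84084 = -40335*1/84084 = -13445/28028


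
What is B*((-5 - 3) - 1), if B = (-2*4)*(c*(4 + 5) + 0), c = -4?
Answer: -2592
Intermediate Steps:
B = 288 (B = (-2*4)*(-4*(4 + 5) + 0) = -8*(-4*9 + 0) = -8*(-36 + 0) = -8*(-36) = 288)
B*((-5 - 3) - 1) = 288*((-5 - 3) - 1) = 288*(-8 - 1) = 288*(-9) = -2592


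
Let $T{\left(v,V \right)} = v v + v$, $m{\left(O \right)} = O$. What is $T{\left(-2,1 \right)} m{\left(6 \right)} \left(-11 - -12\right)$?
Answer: $12$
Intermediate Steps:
$T{\left(v,V \right)} = v + v^{2}$ ($T{\left(v,V \right)} = v^{2} + v = v + v^{2}$)
$T{\left(-2,1 \right)} m{\left(6 \right)} \left(-11 - -12\right) = - 2 \left(1 - 2\right) 6 \left(-11 - -12\right) = \left(-2\right) \left(-1\right) 6 \left(-11 + 12\right) = 2 \cdot 6 \cdot 1 = 12 \cdot 1 = 12$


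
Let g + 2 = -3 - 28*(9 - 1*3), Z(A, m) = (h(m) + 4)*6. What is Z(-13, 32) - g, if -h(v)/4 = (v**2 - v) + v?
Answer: -24379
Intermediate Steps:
h(v) = -4*v**2 (h(v) = -4*((v**2 - v) + v) = -4*v**2)
Z(A, m) = 24 - 24*m**2 (Z(A, m) = (-4*m**2 + 4)*6 = (4 - 4*m**2)*6 = 24 - 24*m**2)
g = -173 (g = -2 + (-3 - 28*(9 - 1*3)) = -2 + (-3 - 28*(9 - 3)) = -2 + (-3 - 28*6) = -2 + (-3 - 168) = -2 - 171 = -173)
Z(-13, 32) - g = (24 - 24*32**2) - 1*(-173) = (24 - 24*1024) + 173 = (24 - 24576) + 173 = -24552 + 173 = -24379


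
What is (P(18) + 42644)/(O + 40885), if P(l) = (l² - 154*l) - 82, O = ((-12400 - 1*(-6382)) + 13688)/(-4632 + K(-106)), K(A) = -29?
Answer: 3169006/3229785 ≈ 0.98118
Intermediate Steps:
O = -130/79 (O = ((-12400 - 1*(-6382)) + 13688)/(-4632 - 29) = ((-12400 + 6382) + 13688)/(-4661) = (-6018 + 13688)*(-1/4661) = 7670*(-1/4661) = -130/79 ≈ -1.6456)
P(l) = -82 + l² - 154*l
(P(18) + 42644)/(O + 40885) = ((-82 + 18² - 154*18) + 42644)/(-130/79 + 40885) = ((-82 + 324 - 2772) + 42644)/(3229785/79) = (-2530 + 42644)*(79/3229785) = 40114*(79/3229785) = 3169006/3229785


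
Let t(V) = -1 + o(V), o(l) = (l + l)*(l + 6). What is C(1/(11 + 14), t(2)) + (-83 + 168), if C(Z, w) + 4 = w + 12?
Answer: 124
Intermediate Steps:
o(l) = 2*l*(6 + l) (o(l) = (2*l)*(6 + l) = 2*l*(6 + l))
t(V) = -1 + 2*V*(6 + V)
C(Z, w) = 8 + w (C(Z, w) = -4 + (w + 12) = -4 + (12 + w) = 8 + w)
C(1/(11 + 14), t(2)) + (-83 + 168) = (8 + (-1 + 2*2*(6 + 2))) + (-83 + 168) = (8 + (-1 + 2*2*8)) + 85 = (8 + (-1 + 32)) + 85 = (8 + 31) + 85 = 39 + 85 = 124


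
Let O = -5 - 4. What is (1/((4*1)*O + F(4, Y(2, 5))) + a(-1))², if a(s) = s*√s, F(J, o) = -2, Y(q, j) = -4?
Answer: -1443/1444 + I/19 ≈ -0.99931 + 0.052632*I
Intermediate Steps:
O = -9
a(s) = s^(3/2)
(1/((4*1)*O + F(4, Y(2, 5))) + a(-1))² = (1/((4*1)*(-9) - 2) + (-1)^(3/2))² = (1/(4*(-9) - 2) - I)² = (1/(-36 - 2) - I)² = (1/(-38) - I)² = (-1/38 - I)²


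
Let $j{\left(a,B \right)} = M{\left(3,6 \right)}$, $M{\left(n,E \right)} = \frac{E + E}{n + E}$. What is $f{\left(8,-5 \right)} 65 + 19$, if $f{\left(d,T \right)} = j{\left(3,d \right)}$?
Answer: $\frac{317}{3} \approx 105.67$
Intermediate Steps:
$M{\left(n,E \right)} = \frac{2 E}{E + n}$
$j{\left(a,B \right)} = \frac{4}{3}$ ($j{\left(a,B \right)} = 2 \cdot 6 \frac{1}{6 + 3} = 2 \cdot 6 \cdot \frac{1}{9} = \frac{4}{3}$)
$f{\left(d,T \right)} = \frac{4}{3}$
$f{\left(8,-5 \right)} 65 + 19 = \frac{4}{3} \cdot 65 + 19 = \frac{260}{3} + 19 = \frac{317}{3}$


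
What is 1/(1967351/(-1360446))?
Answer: -1360446/1967351 ≈ -0.69151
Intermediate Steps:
1/(1967351/(-1360446)) = 1/(1967351*(-1/1360446)) = 1/(-1967351/1360446) = -1360446/1967351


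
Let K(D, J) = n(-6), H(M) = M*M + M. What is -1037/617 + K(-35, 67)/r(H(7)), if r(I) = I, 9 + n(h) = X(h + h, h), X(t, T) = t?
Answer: -10147/4936 ≈ -2.0557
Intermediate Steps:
n(h) = -9 + 2*h (n(h) = -9 + (h + h) = -9 + 2*h)
H(M) = M + M**2 (H(M) = M**2 + M = M + M**2)
K(D, J) = -21 (K(D, J) = -9 + 2*(-6) = -9 - 12 = -21)
-1037/617 + K(-35, 67)/r(H(7)) = -1037/617 - 21*1/(7*(1 + 7)) = -1037*1/617 - 21/(7*8) = -1037/617 - 21/56 = -1037/617 - 21*1/56 = -1037/617 - 3/8 = -10147/4936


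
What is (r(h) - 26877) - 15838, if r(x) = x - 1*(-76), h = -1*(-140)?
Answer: -42499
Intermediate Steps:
h = 140
r(x) = 76 + x (r(x) = x + 76 = 76 + x)
(r(h) - 26877) - 15838 = ((76 + 140) - 26877) - 15838 = (216 - 26877) - 15838 = -26661 - 15838 = -42499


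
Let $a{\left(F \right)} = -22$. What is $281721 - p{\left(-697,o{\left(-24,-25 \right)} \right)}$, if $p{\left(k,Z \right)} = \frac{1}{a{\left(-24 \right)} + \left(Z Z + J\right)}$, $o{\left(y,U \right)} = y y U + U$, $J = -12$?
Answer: $\frac{58620672177110}{208080591} \approx 2.8172 \cdot 10^{5}$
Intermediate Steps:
$o{\left(y,U \right)} = U + U y^{2}$ ($o{\left(y,U \right)} = y^{2} U + U = U y^{2} + U = U + U y^{2}$)
$p{\left(k,Z \right)} = \frac{1}{-34 + Z^{2}}$ ($p{\left(k,Z \right)} = \frac{1}{-22 + \left(Z Z - 12\right)} = \frac{1}{-22 + \left(Z^{2} - 12\right)} = \frac{1}{-22 + \left(-12 + Z^{2}\right)} = \frac{1}{-34 + Z^{2}}$)
$281721 - p{\left(-697,o{\left(-24,-25 \right)} \right)} = 281721 - \frac{1}{-34 + \left(- 25 \left(1 + \left(-24\right)^{2}\right)\right)^{2}} = 281721 - \frac{1}{-34 + \left(- 25 \left(1 + 576\right)\right)^{2}} = 281721 - \frac{1}{-34 + \left(\left(-25\right) 577\right)^{2}} = 281721 - \frac{1}{-34 + \left(-14425\right)^{2}} = 281721 - \frac{1}{-34 + 208080625} = 281721 - \frac{1}{208080591} = \frac{58620672177110}{208080591}$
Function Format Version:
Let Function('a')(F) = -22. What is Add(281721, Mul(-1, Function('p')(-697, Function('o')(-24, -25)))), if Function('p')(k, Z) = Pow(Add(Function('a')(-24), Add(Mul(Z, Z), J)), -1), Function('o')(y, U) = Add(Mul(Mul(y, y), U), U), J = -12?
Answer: Rational(58620672177110, 208080591) ≈ 2.8172e+5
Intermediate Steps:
Function('o')(y, U) = Add(U, Mul(U, Pow(y, 2))) (Function('o')(y, U) = Add(Mul(Pow(y, 2), U), U) = Add(Mul(U, Pow(y, 2)), U) = Add(U, Mul(U, Pow(y, 2))))
Function('p')(k, Z) = Pow(Add(-34, Pow(Z, 2)), -1) (Function('p')(k, Z) = Pow(Add(-22, Add(Mul(Z, Z), -12)), -1) = Pow(Add(-22, Add(Pow(Z, 2), -12)), -1) = Pow(Add(-22, Add(-12, Pow(Z, 2))), -1) = Pow(Add(-34, Pow(Z, 2)), -1))
Add(281721, Mul(-1, Function('p')(-697, Function('o')(-24, -25)))) = Add(281721, Mul(-1, Pow(Add(-34, Pow(Mul(-25, Add(1, Pow(-24, 2))), 2)), -1))) = Add(281721, Mul(-1, Pow(Add(-34, Pow(Mul(-25, Add(1, 576)), 2)), -1))) = Add(281721, Mul(-1, Pow(Add(-34, Pow(Mul(-25, 577), 2)), -1))) = Add(281721, Mul(-1, Pow(Add(-34, Pow(-14425, 2)), -1))) = Add(281721, Mul(-1, Pow(Add(-34, 208080625), -1))) = Add(281721, Mul(-1, Pow(208080591, -1))) = Add(281721, Mul(-1, Rational(1, 208080591))) = Add(281721, Rational(-1, 208080591)) = Rational(58620672177110, 208080591)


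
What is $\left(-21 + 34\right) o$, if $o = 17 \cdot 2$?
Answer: $442$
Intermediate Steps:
$o = 34$
$\left(-21 + 34\right) o = \left(-21 + 34\right) 34 = 13 \cdot 34 = 442$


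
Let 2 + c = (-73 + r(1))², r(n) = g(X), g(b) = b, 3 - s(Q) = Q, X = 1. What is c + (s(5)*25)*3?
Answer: 5032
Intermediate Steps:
s(Q) = 3 - Q
r(n) = 1
c = 5182 (c = -2 + (-73 + 1)² = -2 + (-72)² = -2 + 5184 = 5182)
c + (s(5)*25)*3 = 5182 + ((3 - 1*5)*25)*3 = 5182 + ((3 - 5)*25)*3 = 5182 - 2*25*3 = 5182 - 50*3 = 5182 - 150 = 5032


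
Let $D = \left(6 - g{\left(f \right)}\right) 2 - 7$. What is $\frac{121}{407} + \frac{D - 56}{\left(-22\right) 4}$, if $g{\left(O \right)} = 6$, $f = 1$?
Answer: $\frac{3299}{3256} \approx 1.0132$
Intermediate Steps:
$D = -7$ ($D = \left(6 - 6\right) 2 - 7 = 0 \cdot 2 - 7 = 0 - 7 = -7$)
$\frac{121}{407} + \frac{D - 56}{\left(-22\right) 4} = \frac{121}{407} + \frac{-7 - 56}{\left(-22\right) 4} = 121 \cdot \frac{1}{407} - \frac{63}{-88} = \frac{11}{37} - - \frac{63}{88} = \frac{11}{37} + \frac{63}{88} = \frac{3299}{3256}$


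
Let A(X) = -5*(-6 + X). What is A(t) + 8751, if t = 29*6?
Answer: 7911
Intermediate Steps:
t = 174
A(X) = 30 - 5*X
A(t) + 8751 = (30 - 5*174) + 8751 = (30 - 870) + 8751 = -840 + 8751 = 7911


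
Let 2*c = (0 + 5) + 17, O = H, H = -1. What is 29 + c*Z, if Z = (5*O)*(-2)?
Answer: 139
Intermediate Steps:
O = -1
c = 11 (c = ((0 + 5) + 17)/2 = (5 + 17)/2 = (½)*22 = 11)
Z = 10 (Z = (5*(-1))*(-2) = -5*(-2) = 10)
29 + c*Z = 29 + 11*10 = 29 + 110 = 139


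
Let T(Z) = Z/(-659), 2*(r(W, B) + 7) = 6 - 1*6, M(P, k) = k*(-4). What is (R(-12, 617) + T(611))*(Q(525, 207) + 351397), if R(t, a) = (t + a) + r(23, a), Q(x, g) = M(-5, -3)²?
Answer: 138321188811/659 ≈ 2.0990e+8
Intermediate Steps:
M(P, k) = -4*k
Q(x, g) = 144 (Q(x, g) = (-4*(-3))² = 12² = 144)
r(W, B) = -7 (r(W, B) = -7 + (6 - 1*6)/2 = -7 + (6 - 6)/2 = -7 + (½)*0 = -7 + 0 = -7)
T(Z) = -Z/659 (T(Z) = Z*(-1/659) = -Z/659)
R(t, a) = -7 + a + t (R(t, a) = (t + a) - 7 = (a + t) - 7 = -7 + a + t)
(R(-12, 617) + T(611))*(Q(525, 207) + 351397) = ((-7 + 617 - 12) - 1/659*611)*(144 + 351397) = (598 - 611/659)*351541 = (393471/659)*351541 = 138321188811/659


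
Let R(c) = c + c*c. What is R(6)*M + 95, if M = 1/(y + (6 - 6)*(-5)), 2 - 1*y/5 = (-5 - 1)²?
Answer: 8054/85 ≈ 94.753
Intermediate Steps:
R(c) = c + c²
y = -170 (y = 10 - 5*(-5 - 1)² = 10 - 5*(-6)² = 10 - 5*36 = 10 - 180 = -170)
M = -1/170 (M = 1/(-170 + (6 - 6)*(-5)) = 1/(-170 + 0*(-5)) = 1/(-170 + 0) = 1/(-170) = -1/170 ≈ -0.0058824)
R(6)*M + 95 = (6*(1 + 6))*(-1/170) + 95 = (6*7)*(-1/170) + 95 = 42*(-1/170) + 95 = -21/85 + 95 = 8054/85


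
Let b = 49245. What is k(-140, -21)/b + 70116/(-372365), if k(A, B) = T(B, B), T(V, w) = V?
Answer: -4708411/24948455 ≈ -0.18873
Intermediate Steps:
k(A, B) = B
k(-140, -21)/b + 70116/(-372365) = -21/49245 + 70116/(-372365) = -21*1/49245 + 70116*(-1/372365) = -1/2345 - 70116/372365 = -4708411/24948455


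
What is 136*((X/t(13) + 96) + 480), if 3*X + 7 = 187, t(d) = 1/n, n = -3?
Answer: 53856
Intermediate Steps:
t(d) = -1/3 (t(d) = 1/(-3) = -1/3)
X = 60 (X = -7/3 + (1/3)*187 = -7/3 + 187/3 = 60)
136*((X/t(13) + 96) + 480) = 136*((60/(-1/3) + 96) + 480) = 136*((60*(-3) + 96) + 480) = 136*((-180 + 96) + 480) = 136*(-84 + 480) = 136*396 = 53856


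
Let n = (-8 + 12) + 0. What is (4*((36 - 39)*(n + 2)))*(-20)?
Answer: 1440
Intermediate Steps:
n = 4 (n = 4 + 0 = 4)
(4*((36 - 39)*(n + 2)))*(-20) = (4*((36 - 39)*(4 + 2)))*(-20) = (4*(-3*6))*(-20) = (4*(-18))*(-20) = -72*(-20) = 1440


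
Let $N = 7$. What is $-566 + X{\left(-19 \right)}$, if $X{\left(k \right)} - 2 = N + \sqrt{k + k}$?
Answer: $-557 + i \sqrt{38} \approx -557.0 + 6.1644 i$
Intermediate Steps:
$X{\left(k \right)} = 9 + \sqrt{2} \sqrt{k}$ ($X{\left(k \right)} = 2 + \left(7 + \sqrt{k + k}\right) = 2 + \left(7 + \sqrt{2 k}\right) = 2 + \left(7 + \sqrt{2} \sqrt{k}\right) = 9 + \sqrt{2} \sqrt{k}$)
$-566 + X{\left(-19 \right)} = -566 + \left(9 + \sqrt{2} \sqrt{-19}\right) = -566 + \left(9 + \sqrt{2} i \sqrt{19}\right) = -566 + \left(9 + i \sqrt{38}\right) = -557 + i \sqrt{38}$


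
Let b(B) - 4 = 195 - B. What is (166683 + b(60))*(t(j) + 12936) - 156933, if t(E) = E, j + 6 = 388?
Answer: 2221578463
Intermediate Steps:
j = 382 (j = -6 + 388 = 382)
b(B) = 199 - B (b(B) = 4 + (195 - B) = 199 - B)
(166683 + b(60))*(t(j) + 12936) - 156933 = (166683 + (199 - 1*60))*(382 + 12936) - 156933 = (166683 + (199 - 60))*13318 - 156933 = (166683 + 139)*13318 - 156933 = 166822*13318 - 156933 = 2221735396 - 156933 = 2221578463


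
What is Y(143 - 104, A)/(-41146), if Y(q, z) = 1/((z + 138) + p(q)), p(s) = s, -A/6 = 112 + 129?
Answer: 1/52214274 ≈ 1.9152e-8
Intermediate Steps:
A = -1446 (A = -6*(112 + 129) = -6*241 = -1446)
Y(q, z) = 1/(138 + q + z) (Y(q, z) = 1/((z + 138) + q) = 1/((138 + z) + q) = 1/(138 + q + z))
Y(143 - 104, A)/(-41146) = 1/((138 + (143 - 104) - 1446)*(-41146)) = -1/41146/(138 + 39 - 1446) = -1/41146/(-1269) = -1/1269*(-1/41146) = 1/52214274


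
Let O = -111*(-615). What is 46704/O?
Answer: 15568/22755 ≈ 0.68416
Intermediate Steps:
O = 68265
46704/O = 46704/68265 = 46704*(1/68265) = 15568/22755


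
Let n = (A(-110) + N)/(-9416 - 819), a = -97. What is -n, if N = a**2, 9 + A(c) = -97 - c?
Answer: 9413/10235 ≈ 0.91969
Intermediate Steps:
A(c) = -106 - c (A(c) = -9 + (-97 - c) = -106 - c)
N = 9409 (N = (-97)**2 = 9409)
n = -9413/10235 (n = ((-106 - 1*(-110)) + 9409)/(-9416 - 819) = ((-106 + 110) + 9409)/(-10235) = (4 + 9409)*(-1/10235) = 9413*(-1/10235) = -9413/10235 ≈ -0.91969)
-n = -1*(-9413/10235) = 9413/10235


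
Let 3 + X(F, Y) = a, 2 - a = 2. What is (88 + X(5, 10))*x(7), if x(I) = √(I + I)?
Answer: 85*√14 ≈ 318.04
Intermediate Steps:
a = 0 (a = 2 - 1*2 = 2 - 2 = 0)
X(F, Y) = -3 (X(F, Y) = -3 + 0 = -3)
x(I) = √2*√I (x(I) = √(2*I) = √2*√I)
(88 + X(5, 10))*x(7) = (88 - 3)*(√2*√7) = 85*√14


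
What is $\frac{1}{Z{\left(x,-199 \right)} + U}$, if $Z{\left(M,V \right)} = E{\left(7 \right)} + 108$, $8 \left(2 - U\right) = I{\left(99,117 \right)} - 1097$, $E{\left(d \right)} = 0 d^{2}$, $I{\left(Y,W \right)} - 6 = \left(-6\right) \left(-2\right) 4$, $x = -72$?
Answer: $\frac{8}{1923} \approx 0.0041602$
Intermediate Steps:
$I{\left(Y,W \right)} = 54$ ($I{\left(Y,W \right)} = 6 + \left(-6\right) \left(-2\right) 4 = 6 + 12 \cdot 4 = 6 + 48 = 54$)
$E{\left(d \right)} = 0$
$U = \frac{1059}{8}$ ($U = 2 - \frac{54 - 1097}{8} = 2 - - \frac{1043}{8} = 2 + \frac{1043}{8} = \frac{1059}{8} \approx 132.38$)
$Z{\left(M,V \right)} = 108$ ($Z{\left(M,V \right)} = 0 + 108 = 108$)
$\frac{1}{Z{\left(x,-199 \right)} + U} = \frac{1}{108 + \frac{1059}{8}} = \frac{1}{\frac{1923}{8}} = \frac{8}{1923}$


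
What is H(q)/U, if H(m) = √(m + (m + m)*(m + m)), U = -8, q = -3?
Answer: -√33/8 ≈ -0.71807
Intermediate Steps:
H(m) = √(m + 4*m²) (H(m) = √(m + (2*m)*(2*m)) = √(m + 4*m²))
H(q)/U = √(-3*(1 + 4*(-3)))/(-8) = -√33/8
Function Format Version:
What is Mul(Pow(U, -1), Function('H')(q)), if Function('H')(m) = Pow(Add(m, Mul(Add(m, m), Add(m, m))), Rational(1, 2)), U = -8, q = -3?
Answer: Mul(Rational(-1, 8), Pow(33, Rational(1, 2))) ≈ -0.71807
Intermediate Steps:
Function('H')(m) = Pow(Add(m, Mul(4, Pow(m, 2))), Rational(1, 2)) (Function('H')(m) = Pow(Add(m, Mul(Mul(2, m), Mul(2, m))), Rational(1, 2)) = Pow(Add(m, Mul(4, Pow(m, 2))), Rational(1, 2)))
Mul(Pow(U, -1), Function('H')(q)) = Mul(Pow(-8, -1), Pow(Mul(-3, Add(1, Mul(4, -3))), Rational(1, 2))) = Mul(Rational(-1, 8), Pow(Mul(-3, Add(1, -12)), Rational(1, 2))) = Mul(Rational(-1, 8), Pow(Mul(-3, -11), Rational(1, 2))) = Mul(Rational(-1, 8), Pow(33, Rational(1, 2)))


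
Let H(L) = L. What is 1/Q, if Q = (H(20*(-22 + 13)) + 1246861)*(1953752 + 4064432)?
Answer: 1/7502755647304 ≈ 1.3328e-13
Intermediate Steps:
Q = 7502755647304 (Q = (20*(-22 + 13) + 1246861)*(1953752 + 4064432) = (20*(-9) + 1246861)*6018184 = (-180 + 1246861)*6018184 = 1246681*6018184 = 7502755647304)
1/Q = 1/7502755647304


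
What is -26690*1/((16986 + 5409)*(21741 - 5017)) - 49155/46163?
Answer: -1841144987737/1728961211874 ≈ -1.0649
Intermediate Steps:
-26690*1/((16986 + 5409)*(21741 - 5017)) - 49155/46163 = -26690/(22395*16724) - 49155*1/46163 = -26690/374533980 - 49155/46163 = -26690*1/374533980 - 49155/46163 = -2669/37453398 - 49155/46163 = -1841144987737/1728961211874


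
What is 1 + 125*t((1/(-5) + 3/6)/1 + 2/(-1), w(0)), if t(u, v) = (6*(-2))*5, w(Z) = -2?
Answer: -7499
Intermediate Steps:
t(u, v) = -60 (t(u, v) = -12*5 = -60)
1 + 125*t((1/(-5) + 3/6)/1 + 2/(-1), w(0)) = 1 + 125*(-60) = 1 - 7500 = -7499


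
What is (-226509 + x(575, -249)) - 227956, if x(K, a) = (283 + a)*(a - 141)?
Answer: -467725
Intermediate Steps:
x(K, a) = (-141 + a)*(283 + a) (x(K, a) = (283 + a)*(-141 + a) = (-141 + a)*(283 + a))
(-226509 + x(575, -249)) - 227956 = (-226509 + (-39903 + (-249)**2 + 142*(-249))) - 227956 = (-226509 + (-39903 + 62001 - 35358)) - 227956 = (-226509 - 13260) - 227956 = -239769 - 227956 = -467725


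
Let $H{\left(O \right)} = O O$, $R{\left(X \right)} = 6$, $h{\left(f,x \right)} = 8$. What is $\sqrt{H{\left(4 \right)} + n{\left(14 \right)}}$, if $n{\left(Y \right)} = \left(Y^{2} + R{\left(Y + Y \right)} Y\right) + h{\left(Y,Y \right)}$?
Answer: $4 \sqrt{19} \approx 17.436$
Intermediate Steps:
$n{\left(Y \right)} = 8 + Y^{2} + 6 Y$ ($n{\left(Y \right)} = \left(Y^{2} + 6 Y\right) + 8 = 8 + Y^{2} + 6 Y$)
$H{\left(O \right)} = O^{2}$
$\sqrt{H{\left(4 \right)} + n{\left(14 \right)}} = \sqrt{4^{2} + \left(8 + 14^{2} + 6 \cdot 14\right)} = \sqrt{16 + \left(8 + 196 + 84\right)} = \sqrt{16 + 288} = \sqrt{304} = 4 \sqrt{19}$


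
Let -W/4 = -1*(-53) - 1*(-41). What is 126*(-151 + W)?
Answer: -66402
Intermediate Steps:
W = -376 (W = -4*(-1*(-53) - 1*(-41)) = -4*(53 + 41) = -4*94 = -376)
126*(-151 + W) = 126*(-151 - 376) = 126*(-527) = -66402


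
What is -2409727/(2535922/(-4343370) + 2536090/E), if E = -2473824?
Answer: 719218696941286160/480238942473 ≈ 1.4976e+6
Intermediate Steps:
-2409727/(2535922/(-4343370) + 2536090/E) = -2409727/(2535922/(-4343370) + 2536090/(-2473824)) = -2409727/(2535922*(-1/4343370) + 2536090*(-1/2473824)) = -2409727/(-1267961/2171685 - 1268045/1236912) = -2409727/(-480238942473/298464804080) = -2409727*(-298464804080/480238942473) = 719218696941286160/480238942473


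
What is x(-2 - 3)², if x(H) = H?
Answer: 25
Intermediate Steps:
x(-2 - 3)² = (-2 - 3)² = (-5)² = 25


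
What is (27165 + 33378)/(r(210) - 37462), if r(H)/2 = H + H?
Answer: -60543/36622 ≈ -1.6532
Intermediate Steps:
r(H) = 4*H (r(H) = 2*(H + H) = 2*(2*H) = 4*H)
(27165 + 33378)/(r(210) - 37462) = (27165 + 33378)/(4*210 - 37462) = 60543/(840 - 37462) = 60543/(-36622) = 60543*(-1/36622) = -60543/36622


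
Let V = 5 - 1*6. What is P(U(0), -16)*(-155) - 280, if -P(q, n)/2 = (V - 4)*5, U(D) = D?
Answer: -8030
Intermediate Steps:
V = -1 (V = 5 - 6 = -1)
P(q, n) = 50 (P(q, n) = -2*(-1 - 4)*5 = -(-10)*5 = -2*(-25) = 50)
P(U(0), -16)*(-155) - 280 = 50*(-155) - 280 = -7750 - 280 = -8030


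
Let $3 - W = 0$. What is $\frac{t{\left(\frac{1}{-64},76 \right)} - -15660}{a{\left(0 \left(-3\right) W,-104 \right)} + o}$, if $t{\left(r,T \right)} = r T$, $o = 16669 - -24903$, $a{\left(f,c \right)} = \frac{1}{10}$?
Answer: $\frac{1252705}{3325768} \approx 0.37667$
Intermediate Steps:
$W = 3$ ($W = 3 - 0 = 3 + 0 = 3$)
$a{\left(f,c \right)} = \frac{1}{10}$
$o = 41572$ ($o = 16669 + 24903 = 41572$)
$t{\left(r,T \right)} = T r$
$\frac{t{\left(\frac{1}{-64},76 \right)} - -15660}{a{\left(0 \left(-3\right) W,-104 \right)} + o} = \frac{\frac{76}{-64} - -15660}{\frac{1}{10} + 41572} = \frac{76 \left(- \frac{1}{64}\right) + 15660}{\frac{415721}{10}} = \left(- \frac{19}{16} + 15660\right) \frac{10}{415721} = \frac{250541}{16} \cdot \frac{10}{415721} = \frac{1252705}{3325768}$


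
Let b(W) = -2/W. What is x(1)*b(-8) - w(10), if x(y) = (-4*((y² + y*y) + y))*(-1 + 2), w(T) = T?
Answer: -13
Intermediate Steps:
x(y) = -8*y² - 4*y (x(y) = -4*((y² + y²) + y)*1 = -4*(2*y² + y)*1 = -4*(y + 2*y²)*1 = (-8*y² - 4*y)*1 = -8*y² - 4*y)
x(1)*b(-8) - w(10) = (-4*1*(1 + 2*1))*(-2/(-8)) - 1*10 = (-4*1*(1 + 2))*(-2*(-⅛)) - 10 = -4*1*3*(¼) - 10 = -12*¼ - 10 = -3 - 10 = -13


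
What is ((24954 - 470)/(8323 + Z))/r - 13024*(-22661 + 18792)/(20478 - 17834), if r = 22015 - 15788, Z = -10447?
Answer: 41653976776187/2185620957 ≈ 19058.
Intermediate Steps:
r = 6227
((24954 - 470)/(8323 + Z))/r - 13024*(-22661 + 18792)/(20478 - 17834) = ((24954 - 470)/(8323 - 10447))/6227 - 13024*(-22661 + 18792)/(20478 - 17834) = (24484/(-2124))*(1/6227) - 13024/(2644/(-3869)) = (24484*(-1/2124))*(1/6227) - 13024/(2644*(-1/3869)) = -6121/531*1/6227 - 13024/(-2644/3869) = -6121/3306537 - 13024*(-3869/2644) = -6121/3306537 + 12597464/661 = 41653976776187/2185620957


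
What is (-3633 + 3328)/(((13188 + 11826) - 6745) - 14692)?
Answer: -305/3577 ≈ -0.085267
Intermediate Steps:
(-3633 + 3328)/(((13188 + 11826) - 6745) - 14692) = -305/((25014 - 6745) - 14692) = -305/(18269 - 14692) = -305/3577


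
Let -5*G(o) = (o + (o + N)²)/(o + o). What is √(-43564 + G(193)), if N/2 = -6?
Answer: I*√40583786205/965 ≈ 208.76*I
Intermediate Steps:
N = -12 (N = 2*(-6) = -12)
G(o) = -(o + (-12 + o)²)/(10*o) (G(o) = -(o + (o - 12)²)/(5*(o + o)) = -(o + (-12 + o)²)/(5*(2*o)) = -(o + (-12 + o)²)*1/(2*o)/5 = -(o + (-12 + o)²)/(10*o))
√(-43564 + G(193)) = √(-43564 + (⅒)*(-1*193 - (-12 + 193)²)/193) = √(-43564 + (⅒)*(1/193)*(-193 - 1*181²)) = √(-43564 + (⅒)*(1/193)*(-193 - 1*32761)) = √(-43564 + (⅒)*(1/193)*(-193 - 32761)) = √(-43564 + (⅒)*(1/193)*(-32954)) = √(-43564 - 16477/965) = √(-42055737/965) = I*√40583786205/965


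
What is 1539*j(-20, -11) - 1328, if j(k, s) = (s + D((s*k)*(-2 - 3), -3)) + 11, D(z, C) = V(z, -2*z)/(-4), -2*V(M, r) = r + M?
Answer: 420569/2 ≈ 2.1028e+5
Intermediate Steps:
V(M, r) = -M/2 - r/2 (V(M, r) = -(r + M)/2 = -(M + r)/2 = -M/2 - r/2)
D(z, C) = -z/8 (D(z, C) = (-z/2 - (-1)*z)/(-4) = (-z/2 + z)*(-¼) = (z/2)*(-¼) = -z/8)
j(k, s) = 11 + s + 5*k*s/8 (j(k, s) = (s - s*k*(-2 - 3)/8) + 11 = (s - k*s*(-5)/8) + 11 = (s - (-5)*k*s/8) + 11 = (s + 5*k*s/8) + 11 = 11 + s + 5*k*s/8)
1539*j(-20, -11) - 1328 = 1539*(11 - 11 + (5/8)*(-20)*(-11)) - 1328 = 1539*(11 - 11 + 275/2) - 1328 = 1539*(275/2) - 1328 = 423225/2 - 1328 = 420569/2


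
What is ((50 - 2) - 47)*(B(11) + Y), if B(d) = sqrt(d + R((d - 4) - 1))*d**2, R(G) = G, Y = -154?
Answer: -154 + 121*sqrt(17) ≈ 344.90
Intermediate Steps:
B(d) = d**2*sqrt(-5 + 2*d) (B(d) = sqrt(d + ((d - 4) - 1))*d**2 = sqrt(d + ((-4 + d) - 1))*d**2 = sqrt(d + (-5 + d))*d**2 = sqrt(-5 + 2*d)*d**2 = d**2*sqrt(-5 + 2*d))
((50 - 2) - 47)*(B(11) + Y) = ((50 - 2) - 47)*(11**2*sqrt(-5 + 2*11) - 154) = (48 - 47)*(121*sqrt(-5 + 22) - 154) = 1*(121*sqrt(17) - 154) = 1*(-154 + 121*sqrt(17)) = -154 + 121*sqrt(17)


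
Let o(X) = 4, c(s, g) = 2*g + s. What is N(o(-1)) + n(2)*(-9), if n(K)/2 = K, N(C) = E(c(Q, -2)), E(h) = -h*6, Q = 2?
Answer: -24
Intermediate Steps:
c(s, g) = s + 2*g
E(h) = -6*h
N(C) = 12 (N(C) = -6*(2 + 2*(-2)) = -6*(2 - 4) = -6*(-2) = 12)
n(K) = 2*K
N(o(-1)) + n(2)*(-9) = 12 + (2*2)*(-9) = 12 + 4*(-9) = 12 - 36 = -24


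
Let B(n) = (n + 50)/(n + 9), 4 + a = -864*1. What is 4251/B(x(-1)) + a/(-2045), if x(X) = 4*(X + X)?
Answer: 2909917/28630 ≈ 101.64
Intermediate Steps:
x(X) = 8*X (x(X) = 4*(2*X) = 8*X)
a = -868 (a = -4 - 864*1 = -4 - 864 = -868)
B(n) = (50 + n)/(9 + n)
4251/B(x(-1)) + a/(-2045) = 4251/(((50 + 8*(-1))/(9 + 8*(-1)))) - 868/(-2045) = 4251/(((50 - 8)/(9 - 8))) - 868*(-1/2045) = 4251/((42/1)) + 868/2045 = 4251/((1*42)) + 868/2045 = 4251/42 + 868/2045 = 4251*(1/42) + 868/2045 = 1417/14 + 868/2045 = 2909917/28630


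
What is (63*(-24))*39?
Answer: -58968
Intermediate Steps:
(63*(-24))*39 = -1512*39 = -58968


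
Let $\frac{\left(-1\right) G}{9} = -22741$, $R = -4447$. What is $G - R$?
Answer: $209116$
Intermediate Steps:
$G = 204669$ ($G = \left(-9\right) \left(-22741\right) = 204669$)
$G - R = 204669 - -4447 = 204669 + 4447 = 209116$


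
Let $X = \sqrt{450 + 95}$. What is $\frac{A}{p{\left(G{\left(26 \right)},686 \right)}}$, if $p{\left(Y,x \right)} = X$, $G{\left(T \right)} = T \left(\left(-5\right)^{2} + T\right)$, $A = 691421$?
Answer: $\frac{691421 \sqrt{545}}{545} \approx 29617.0$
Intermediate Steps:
$G{\left(T \right)} = T \left(25 + T\right)$
$X = \sqrt{545} \approx 23.345$
$p{\left(Y,x \right)} = \sqrt{545}$
$\frac{A}{p{\left(G{\left(26 \right)},686 \right)}} = \frac{691421}{\sqrt{545}} = 691421 \frac{\sqrt{545}}{545} = \frac{691421 \sqrt{545}}{545}$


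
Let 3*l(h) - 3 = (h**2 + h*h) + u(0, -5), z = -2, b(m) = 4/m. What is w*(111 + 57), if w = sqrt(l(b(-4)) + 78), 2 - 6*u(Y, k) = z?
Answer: 56*sqrt(719) ≈ 1501.6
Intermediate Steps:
u(Y, k) = 2/3 (u(Y, k) = 1/3 - 1/6*(-2) = 1/3 + 1/3 = 2/3)
l(h) = 11/9 + 2*h**2/3 (l(h) = 1 + ((h**2 + h*h) + 2/3)/3 = 1 + ((h**2 + h**2) + 2/3)/3 = 1 + (2*h**2 + 2/3)/3 = 1 + (2/3 + 2*h**2)/3 = 1 + (2/9 + 2*h**2/3) = 11/9 + 2*h**2/3)
w = sqrt(719)/3 (w = sqrt((11/9 + 2*(4/(-4))**2/3) + 78) = sqrt((11/9 + 2*(4*(-1/4))**2/3) + 78) = sqrt((11/9 + (2/3)*(-1)**2) + 78) = sqrt((11/9 + (2/3)*1) + 78) = sqrt((11/9 + 2/3) + 78) = sqrt(17/9 + 78) = sqrt(719/9) = sqrt(719)/3 ≈ 8.9381)
w*(111 + 57) = (sqrt(719)/3)*(111 + 57) = (sqrt(719)/3)*168 = 56*sqrt(719)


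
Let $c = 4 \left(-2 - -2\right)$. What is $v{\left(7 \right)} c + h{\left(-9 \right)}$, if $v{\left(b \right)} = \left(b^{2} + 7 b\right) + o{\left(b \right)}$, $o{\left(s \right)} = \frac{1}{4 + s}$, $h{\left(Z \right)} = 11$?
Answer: $11$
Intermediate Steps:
$v{\left(b \right)} = b^{2} + \frac{1}{4 + b} + 7 b$ ($v{\left(b \right)} = \left(b^{2} + 7 b\right) + \frac{1}{4 + b} = b^{2} + \frac{1}{4 + b} + 7 b$)
$c = 0$ ($c = 4 \left(-2 + 2\right) = 4 \cdot 0 = 0$)
$v{\left(7 \right)} c + h{\left(-9 \right)} = \frac{1 + 7 \left(4 + 7\right) \left(7 + 7\right)}{4 + 7} \cdot 0 + 11 = \frac{1 + 7 \cdot 11 \cdot 14}{11} \cdot 0 + 11 = \frac{1 + 1078}{11} \cdot 0 + 11 = \frac{1}{11} \cdot 1079 \cdot 0 + 11 = \frac{1079}{11} \cdot 0 + 11 = 0 + 11 = 11$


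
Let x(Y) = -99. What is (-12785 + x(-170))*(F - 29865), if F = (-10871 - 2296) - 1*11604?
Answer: 703930224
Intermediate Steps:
F = -24771 (F = -13167 - 11604 = -24771)
(-12785 + x(-170))*(F - 29865) = (-12785 - 99)*(-24771 - 29865) = -12884*(-54636) = 703930224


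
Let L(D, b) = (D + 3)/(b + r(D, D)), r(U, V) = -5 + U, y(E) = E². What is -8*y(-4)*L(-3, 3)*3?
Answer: 0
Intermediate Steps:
L(D, b) = (3 + D)/(-5 + D + b) (L(D, b) = (D + 3)/(b + (-5 + D)) = (3 + D)/(-5 + D + b))
-8*y(-4)*L(-3, 3)*3 = -8*(-4)²*(3 - 3)/(-5 - 3 + 3)*3 = -128*0/(-5)*3 = -128*(-⅕*0)*3 = -128*0*3 = -8*0*3 = 0*3 = 0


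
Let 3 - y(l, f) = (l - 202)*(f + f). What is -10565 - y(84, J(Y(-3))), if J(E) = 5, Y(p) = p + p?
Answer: -11748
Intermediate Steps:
Y(p) = 2*p
y(l, f) = 3 - 2*f*(-202 + l) (y(l, f) = 3 - (l - 202)*(f + f) = 3 - (-202 + l)*2*f = 3 - 2*f*(-202 + l))
-10565 - y(84, J(Y(-3))) = -10565 - (3 + 404*5 - 2*5*84) = -10565 - (3 + 2020 - 840) = -10565 - 1*1183 = -10565 - 1183 = -11748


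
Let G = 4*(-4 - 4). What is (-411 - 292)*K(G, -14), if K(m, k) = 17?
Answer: -11951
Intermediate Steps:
G = -32 (G = 4*(-8) = -32)
(-411 - 292)*K(G, -14) = (-411 - 292)*17 = -703*17 = -11951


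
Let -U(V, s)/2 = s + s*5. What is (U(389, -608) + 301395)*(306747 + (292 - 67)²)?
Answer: 110317520052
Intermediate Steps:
U(V, s) = -12*s (U(V, s) = -2*(s + s*5) = -2*(s + 5*s) = -12*s)
(U(389, -608) + 301395)*(306747 + (292 - 67)²) = (-12*(-608) + 301395)*(306747 + (292 - 67)²) = (7296 + 301395)*(306747 + 225²) = 308691*(306747 + 50625) = 308691*357372 = 110317520052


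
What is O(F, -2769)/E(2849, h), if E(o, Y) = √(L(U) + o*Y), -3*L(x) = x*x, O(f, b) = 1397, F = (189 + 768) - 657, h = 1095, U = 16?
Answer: 1397*√28076127/9358709 ≈ 0.79095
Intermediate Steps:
F = 300 (F = 957 - 657 = 300)
L(x) = -x²/3 (L(x) = -x*x/3 = -x²/3)
E(o, Y) = √(-256/3 + Y*o) (E(o, Y) = √(-⅓*16² + o*Y) = √(-⅓*256 + Y*o) = √(-256/3 + Y*o))
O(F, -2769)/E(2849, h) = 1397/((√(-768 + 9*1095*2849)/3)) = 1397/((√(-768 + 28076895)/3)) = 1397/((√28076127/3)) = 1397*(√28076127/9358709) = 1397*√28076127/9358709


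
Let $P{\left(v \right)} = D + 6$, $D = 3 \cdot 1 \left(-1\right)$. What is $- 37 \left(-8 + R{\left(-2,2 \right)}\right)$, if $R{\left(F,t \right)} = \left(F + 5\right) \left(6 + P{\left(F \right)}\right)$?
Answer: $-703$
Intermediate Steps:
$D = -3$ ($D = 3 \left(-1\right) = -3$)
$P{\left(v \right)} = 3$ ($P{\left(v \right)} = -3 + 6 = 3$)
$R{\left(F,t \right)} = 45 + 9 F$ ($R{\left(F,t \right)} = \left(F + 5\right) \left(6 + 3\right) = \left(5 + F\right) 9 = 45 + 9 F$)
$- 37 \left(-8 + R{\left(-2,2 \right)}\right) = - 37 \left(-8 + \left(45 + 9 \left(-2\right)\right)\right) = - 37 \left(-8 + \left(45 - 18\right)\right) = - 37 \left(-8 + 27\right) = \left(-37\right) 19 = -703$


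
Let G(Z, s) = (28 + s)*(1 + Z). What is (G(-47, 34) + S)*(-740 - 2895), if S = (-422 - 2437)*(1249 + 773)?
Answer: 21023931250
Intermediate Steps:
G(Z, s) = (1 + Z)*(28 + s)
S = -5780898 (S = -2859*2022 = -5780898)
(G(-47, 34) + S)*(-740 - 2895) = ((28 + 34 + 28*(-47) - 47*34) - 5780898)*(-740 - 2895) = ((28 + 34 - 1316 - 1598) - 5780898)*(-3635) = (-2852 - 5780898)*(-3635) = -5783750*(-3635) = 21023931250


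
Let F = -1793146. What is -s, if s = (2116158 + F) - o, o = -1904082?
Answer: -2227094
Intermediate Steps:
s = 2227094 (s = (2116158 - 1793146) - 1*(-1904082) = 323012 + 1904082 = 2227094)
-s = -1*2227094 = -2227094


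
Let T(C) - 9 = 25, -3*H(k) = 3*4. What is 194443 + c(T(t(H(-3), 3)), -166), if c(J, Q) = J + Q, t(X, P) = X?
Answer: 194311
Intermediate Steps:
H(k) = -4
T(C) = 34 (T(C) = 9 + 25 = 34)
194443 + c(T(t(H(-3), 3)), -166) = 194443 + (34 - 166) = 194443 - 132 = 194311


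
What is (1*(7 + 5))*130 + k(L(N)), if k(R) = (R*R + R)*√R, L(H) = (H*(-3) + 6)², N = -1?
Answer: 61338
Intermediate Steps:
L(H) = (6 - 3*H)² (L(H) = (-3*H + 6)² = (6 - 3*H)²)
k(R) = √R*(R + R²) (k(R) = (R² + R)*√R = (R + R²)*√R = √R*(R + R²))
(1*(7 + 5))*130 + k(L(N)) = (1*(7 + 5))*130 + (9*(-2 - 1)²)^(3/2)*(1 + 9*(-2 - 1)²) = (1*12)*130 + (9*(-3)²)^(3/2)*(1 + 9*(-3)²) = 12*130 + (9*9)^(3/2)*(1 + 9*9) = 1560 + 81^(3/2)*(1 + 81) = 1560 + 729*82 = 1560 + 59778 = 61338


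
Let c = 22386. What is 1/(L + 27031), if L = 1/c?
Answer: 22386/605115967 ≈ 3.6995e-5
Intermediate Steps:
L = 1/22386 ≈ 4.4671e-5
1/(L + 27031) = 1/(1/22386 + 27031) = 1/(605115967/22386) = 22386/605115967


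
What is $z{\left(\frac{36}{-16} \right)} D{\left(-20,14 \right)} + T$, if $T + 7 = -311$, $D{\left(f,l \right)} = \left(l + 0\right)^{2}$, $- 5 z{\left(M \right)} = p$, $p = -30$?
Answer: $858$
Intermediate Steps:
$z{\left(M \right)} = 6$ ($z{\left(M \right)} = \left(- \frac{1}{5}\right) \left(-30\right) = 6$)
$D{\left(f,l \right)} = l^{2}$
$T = -318$ ($T = -7 - 311 = -318$)
$z{\left(\frac{36}{-16} \right)} D{\left(-20,14 \right)} + T = 6 \cdot 14^{2} - 318 = 6 \cdot 196 - 318 = 1176 - 318 = 858$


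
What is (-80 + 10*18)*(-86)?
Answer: -8600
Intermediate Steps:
(-80 + 10*18)*(-86) = (-80 + 180)*(-86) = 100*(-86) = -8600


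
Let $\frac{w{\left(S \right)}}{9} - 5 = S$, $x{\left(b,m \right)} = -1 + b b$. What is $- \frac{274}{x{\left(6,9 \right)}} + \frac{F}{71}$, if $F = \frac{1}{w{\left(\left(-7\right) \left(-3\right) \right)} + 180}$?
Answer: $- \frac{8053921}{1028790} \approx -7.8285$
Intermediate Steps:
$x{\left(b,m \right)} = -1 + b^{2}$
$w{\left(S \right)} = 45 + 9 S$
$F = \frac{1}{414}$ ($F = \frac{1}{\left(45 + 9 \left(\left(-7\right) \left(-3\right)\right)\right) + 180} = \frac{1}{\left(45 + 9 \cdot 21\right) + 180} = \frac{1}{\left(45 + 189\right) + 180} = \frac{1}{234 + 180} = \frac{1}{414} \approx 0.0024155$)
$- \frac{274}{x{\left(6,9 \right)}} + \frac{F}{71} = - \frac{274}{-1 + 6^{2}} + \frac{1}{414 \cdot 71} = - \frac{274}{-1 + 36} + \frac{1}{414} \cdot \frac{1}{71} = - \frac{274}{35} + \frac{1}{29394} = - \frac{8053921}{1028790}$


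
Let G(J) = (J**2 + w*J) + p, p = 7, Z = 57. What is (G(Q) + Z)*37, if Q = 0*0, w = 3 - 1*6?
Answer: 2368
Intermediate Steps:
w = -3 (w = 3 - 6 = -3)
Q = 0
G(J) = 7 + J**2 - 3*J (G(J) = (J**2 - 3*J) + 7 = 7 + J**2 - 3*J)
(G(Q) + Z)*37 = ((7 + 0**2 - 3*0) + 57)*37 = ((7 + 0 + 0) + 57)*37 = (7 + 57)*37 = 64*37 = 2368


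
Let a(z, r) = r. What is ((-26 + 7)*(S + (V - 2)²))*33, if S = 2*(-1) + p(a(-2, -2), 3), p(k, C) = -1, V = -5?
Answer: -28842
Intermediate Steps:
S = -3 (S = 2*(-1) - 1 = -2 - 1 = -3)
((-26 + 7)*(S + (V - 2)²))*33 = ((-26 + 7)*(-3 + (-5 - 2)²))*33 = -19*(-3 + (-7)²)*33 = -19*(-3 + 49)*33 = -19*46*33 = -874*33 = -28842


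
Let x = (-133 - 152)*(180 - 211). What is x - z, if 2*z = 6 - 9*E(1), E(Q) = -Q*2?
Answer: 8823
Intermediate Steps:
E(Q) = -2*Q
x = 8835 (x = -285*(-31) = 8835)
z = 12 (z = (6 - (-18))/2 = (6 - 9*(-2))/2 = (6 + 18)/2 = (½)*24 = 12)
x - z = 8835 - 1*12 = 8835 - 12 = 8823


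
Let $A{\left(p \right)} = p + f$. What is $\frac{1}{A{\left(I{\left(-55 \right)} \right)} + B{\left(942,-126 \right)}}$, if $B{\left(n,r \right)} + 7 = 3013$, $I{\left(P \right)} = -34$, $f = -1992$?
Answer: $\frac{1}{980} \approx 0.0010204$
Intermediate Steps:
$B{\left(n,r \right)} = 3006$ ($B{\left(n,r \right)} = -7 + 3013 = 3006$)
$A{\left(p \right)} = -1992 + p$ ($A{\left(p \right)} = p - 1992 = -1992 + p$)
$\frac{1}{A{\left(I{\left(-55 \right)} \right)} + B{\left(942,-126 \right)}} = \frac{1}{\left(-1992 - 34\right) + 3006} = \frac{1}{-2026 + 3006} = \frac{1}{980}$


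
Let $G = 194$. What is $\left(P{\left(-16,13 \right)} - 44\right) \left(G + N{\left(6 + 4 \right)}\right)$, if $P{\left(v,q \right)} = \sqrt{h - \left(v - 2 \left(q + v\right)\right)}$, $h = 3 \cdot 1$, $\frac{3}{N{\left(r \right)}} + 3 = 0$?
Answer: $-8492 + 193 \sqrt{13} \approx -7796.1$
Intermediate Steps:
$N{\left(r \right)} = -1$ ($N{\left(r \right)} = \frac{3}{-3 + 0} = \frac{3}{-3} = 3 \left(- \frac{1}{3}\right) = -1$)
$h = 3$
$P{\left(v,q \right)} = \sqrt{3 + v + 2 q}$ ($P{\left(v,q \right)} = \sqrt{3 - \left(v - 2 \left(q + v\right)\right)} = \sqrt{3 + \left(\left(2 q + 2 v\right) - v\right)} = \sqrt{3 + \left(v + 2 q\right)} = \sqrt{3 + v + 2 q}$)
$\left(P{\left(-16,13 \right)} - 44\right) \left(G + N{\left(6 + 4 \right)}\right) = \left(\sqrt{3 - 16 + 2 \cdot 13} - 44\right) \left(194 - 1\right) = \left(\sqrt{3 - 16 + 26} - 44\right) 193 = \left(\sqrt{13} - 44\right) 193 = \left(-44 + \sqrt{13}\right) 193 = -8492 + 193 \sqrt{13}$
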